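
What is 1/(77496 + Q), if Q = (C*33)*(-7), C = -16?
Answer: 1/81192 ≈ 1.2316e-5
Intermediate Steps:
Q = 3696 (Q = -16*33*(-7) = -528*(-7) = 3696)
1/(77496 + Q) = 1/(77496 + 3696) = 1/81192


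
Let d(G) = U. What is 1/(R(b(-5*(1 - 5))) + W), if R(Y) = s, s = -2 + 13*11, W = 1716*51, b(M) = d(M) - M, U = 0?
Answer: 1/87657 ≈ 1.1408e-5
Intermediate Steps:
d(G) = 0
b(M) = -M (b(M) = 0 - M = -M)
W = 87516
s = 141 (s = -2 + 143 = 141)
R(Y) = 141
1/(R(b(-5*(1 - 5))) + W) = 1/(141 + 87516) = 1/87657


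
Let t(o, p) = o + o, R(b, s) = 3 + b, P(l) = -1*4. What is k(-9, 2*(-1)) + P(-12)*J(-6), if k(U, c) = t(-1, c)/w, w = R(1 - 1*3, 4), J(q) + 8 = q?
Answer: 54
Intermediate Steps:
J(q) = -8 + q
P(l) = -4
w = 1 (w = 3 + (1 - 1*3) = 3 + (1 - 3) = 3 - 2 = 1)
t(o, p) = 2*o
k(U, c) = -2 (k(U, c) = (2*(-1))/1 = -2*1 = -2)
k(-9, 2*(-1)) + P(-12)*J(-6) = -2 - 4*(-8 - 6) = -2 - 4*(-14) = -2 + 56 = 54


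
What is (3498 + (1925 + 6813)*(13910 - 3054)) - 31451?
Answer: 94831775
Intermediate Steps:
(3498 + (1925 + 6813)*(13910 - 3054)) - 31451 = (3498 + 8738*10856) - 31451 = (3498 + 94859728) - 31451 = 94863226 - 31451 = 94831775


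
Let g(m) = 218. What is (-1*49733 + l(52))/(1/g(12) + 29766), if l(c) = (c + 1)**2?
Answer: -10229432/6488989 ≈ -1.5764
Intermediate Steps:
l(c) = (1 + c)**2
(-1*49733 + l(52))/(1/g(12) + 29766) = (-1*49733 + (1 + 52)**2)/(1/218 + 29766) = (-49733 + 53**2)/(1/218 + 29766) = (-49733 + 2809)/(6488989/218) = -46924*218/6488989 = -10229432/6488989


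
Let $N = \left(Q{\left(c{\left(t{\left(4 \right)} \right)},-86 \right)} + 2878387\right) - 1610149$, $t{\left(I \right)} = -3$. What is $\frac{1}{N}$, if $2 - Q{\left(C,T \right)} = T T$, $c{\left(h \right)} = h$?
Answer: $\frac{1}{1260844} \approx 7.9312 \cdot 10^{-7}$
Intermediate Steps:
$Q{\left(C,T \right)} = 2 - T^{2}$ ($Q{\left(C,T \right)} = 2 - T T = 2 - T^{2}$)
$N = 1260844$ ($N = \left(\left(2 - \left(-86\right)^{2}\right) + 2878387\right) - 1610149 = \left(\left(2 - 7396\right) + 2878387\right) - 1610149 = \left(-7394 + 2878387\right) - 1610149 = 2870993 - 1610149 = 1260844$)
$\frac{1}{N} = \frac{1}{1260844}$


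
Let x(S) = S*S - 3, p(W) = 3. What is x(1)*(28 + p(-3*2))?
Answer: -62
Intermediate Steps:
x(S) = -3 + S**2 (x(S) = S**2 - 3 = -3 + S**2)
x(1)*(28 + p(-3*2)) = (-3 + 1**2)*(28 + 3) = (-3 + 1)*31 = -2*31 = -62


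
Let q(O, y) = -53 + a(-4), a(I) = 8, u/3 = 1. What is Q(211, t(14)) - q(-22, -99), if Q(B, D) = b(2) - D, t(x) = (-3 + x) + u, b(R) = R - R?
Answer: 31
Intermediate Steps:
u = 3 (u = 3*1 = 3)
q(O, y) = -45 (q(O, y) = -53 + 8 = -45)
b(R) = 0
t(x) = x (t(x) = (-3 + x) + 3 = x)
Q(B, D) = -D (Q(B, D) = 0 - D = -D)
Q(211, t(14)) - q(-22, -99) = -1*14 - 1*(-45) = -14 + 45 = 31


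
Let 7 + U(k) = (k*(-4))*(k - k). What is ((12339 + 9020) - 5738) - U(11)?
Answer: 15628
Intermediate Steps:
U(k) = -7 (U(k) = -7 + (k*(-4))*(k - k) = -7 - 4*k*0 = -7 + 0 = -7)
((12339 + 9020) - 5738) - U(11) = ((12339 + 9020) - 5738) - 1*(-7) = (21359 - 5738) + 7 = 15621 + 7 = 15628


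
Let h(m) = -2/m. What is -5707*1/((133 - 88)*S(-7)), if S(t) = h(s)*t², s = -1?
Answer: -5707/4410 ≈ -1.2941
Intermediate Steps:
S(t) = 2*t² (S(t) = (-2/(-1))*t² = (-2*(-1))*t² = 2*t²)
-5707*1/((133 - 88)*S(-7)) = -5707*1/(98*(133 - 88)) = -5707/((2*49)*45) = -5707/(98*45) = -5707/4410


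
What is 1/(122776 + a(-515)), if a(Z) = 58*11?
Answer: 1/123414 ≈ 8.1028e-6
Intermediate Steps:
a(Z) = 638
1/(122776 + a(-515)) = 1/(122776 + 638) = 1/123414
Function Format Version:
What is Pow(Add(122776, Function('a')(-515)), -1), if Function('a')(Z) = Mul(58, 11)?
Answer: Rational(1, 123414) ≈ 8.1028e-6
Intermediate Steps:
Function('a')(Z) = 638
Pow(Add(122776, Function('a')(-515)), -1) = Pow(Add(122776, 638), -1) = Pow(123414, -1) = Rational(1, 123414)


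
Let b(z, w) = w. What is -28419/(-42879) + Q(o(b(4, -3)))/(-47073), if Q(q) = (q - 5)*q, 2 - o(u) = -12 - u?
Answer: 148326397/224271463 ≈ 0.66137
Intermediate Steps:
o(u) = 14 + u (o(u) = 2 - (-12 - u) = 2 + (12 + u) = 14 + u)
Q(q) = q*(-5 + q) (Q(q) = (-5 + q)*q = q*(-5 + q))
-28419/(-42879) + Q(o(b(4, -3)))/(-47073) = -28419/(-42879) + ((14 - 3)*(-5 + (14 - 3)))/(-47073) = -28419*(-1/42879) + (11*(-5 + 11))*(-1/47073) = 9473/14293 + (11*6)*(-1/47073) = 9473/14293 + 66*(-1/47073) = 9473/14293 - 22/15691 = 148326397/224271463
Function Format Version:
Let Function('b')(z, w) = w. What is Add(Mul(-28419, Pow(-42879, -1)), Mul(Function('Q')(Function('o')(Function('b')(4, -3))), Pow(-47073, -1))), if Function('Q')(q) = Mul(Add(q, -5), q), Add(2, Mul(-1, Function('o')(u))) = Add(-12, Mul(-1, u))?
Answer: Rational(148326397, 224271463) ≈ 0.66137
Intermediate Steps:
Function('o')(u) = Add(14, u) (Function('o')(u) = Add(2, Mul(-1, Add(-12, Mul(-1, u)))) = Add(2, Add(12, u)) = Add(14, u))
Function('Q')(q) = Mul(q, Add(-5, q)) (Function('Q')(q) = Mul(Add(-5, q), q) = Mul(q, Add(-5, q)))
Add(Mul(-28419, Pow(-42879, -1)), Mul(Function('Q')(Function('o')(Function('b')(4, -3))), Pow(-47073, -1))) = Add(Mul(-28419, Pow(-42879, -1)), Mul(Mul(Add(14, -3), Add(-5, Add(14, -3))), Pow(-47073, -1))) = Add(Mul(-28419, Rational(-1, 42879)), Mul(Mul(11, Add(-5, 11)), Rational(-1, 47073))) = Add(Rational(9473, 14293), Mul(Mul(11, 6), Rational(-1, 47073))) = Add(Rational(9473, 14293), Mul(66, Rational(-1, 47073))) = Add(Rational(9473, 14293), Rational(-22, 15691)) = Rational(148326397, 224271463)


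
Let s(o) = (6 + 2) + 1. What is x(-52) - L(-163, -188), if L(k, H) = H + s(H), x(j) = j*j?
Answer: 2883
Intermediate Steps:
x(j) = j²
s(o) = 9 (s(o) = 8 + 1 = 9)
L(k, H) = 9 + H (L(k, H) = H + 9 = 9 + H)
x(-52) - L(-163, -188) = (-52)² - (9 - 188) = 2704 - 1*(-179) = 2704 + 179 = 2883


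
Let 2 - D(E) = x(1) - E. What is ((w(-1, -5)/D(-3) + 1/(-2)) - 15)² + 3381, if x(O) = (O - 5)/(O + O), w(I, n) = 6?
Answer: 13885/4 ≈ 3471.3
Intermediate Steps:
x(O) = (-5 + O)/(2*O) (x(O) = (-5 + O)/((2*O)) = (-5 + O)*(1/(2*O)) = (-5 + O)/(2*O))
D(E) = 4 + E (D(E) = 2 - ((½)*(-5 + 1)/1 - E) = 2 - ((½)*1*(-4) - E) = 2 - (-2 - E) = 2 + (2 + E) = 4 + E)
((w(-1, -5)/D(-3) + 1/(-2)) - 15)² + 3381 = ((6/(4 - 3) + 1/(-2)) - 15)² + 3381 = ((6/1 + 1*(-½)) - 15)² + 3381 = ((6*1 - ½) - 15)² + 3381 = ((6 - ½) - 15)² + 3381 = (11/2 - 15)² + 3381 = (-19/2)² + 3381 = 361/4 + 3381 = 13885/4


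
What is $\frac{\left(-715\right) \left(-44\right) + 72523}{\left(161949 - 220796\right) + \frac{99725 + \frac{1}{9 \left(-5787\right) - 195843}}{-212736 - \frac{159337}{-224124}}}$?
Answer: $- \frac{204861839896288859361}{115938189189581191795} \approx -1.767$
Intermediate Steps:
$\frac{\left(-715\right) \left(-44\right) + 72523}{\left(161949 - 220796\right) + \frac{99725 + \frac{1}{9 \left(-5787\right) - 195843}}{-212736 - \frac{159337}{-224124}}} = \frac{31460 + 72523}{\left(161949 - 220796\right) + \frac{99725 + \frac{1}{-52083 - 195843}}{-212736 - - \frac{159337}{224124}}} = \frac{103983}{-58847 + \frac{99725 + \frac{1}{-247926}}{-212736 + \frac{159337}{224124}}} = \frac{103983}{-58847 + \frac{99725 - \frac{1}{247926}}{- \frac{47679083927}{224124}}} = \frac{103983}{-58847 + \frac{24724420349}{247926} \left(- \frac{224124}{47679083927}\right)} = \frac{103983}{-58847 - \frac{923555997716546}{1970147426947567}} = \frac{103983}{- \frac{115938189189581191795}{1970147426947567}} = 103983 \left(- \frac{1970147426947567}{115938189189581191795}\right) = - \frac{204861839896288859361}{115938189189581191795}$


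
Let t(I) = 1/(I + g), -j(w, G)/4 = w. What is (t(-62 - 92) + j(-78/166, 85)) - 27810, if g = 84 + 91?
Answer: -48469471/1743 ≈ -27808.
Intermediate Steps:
g = 175
j(w, G) = -4*w
t(I) = 1/(175 + I) (t(I) = 1/(I + 175) = 1/(175 + I))
(t(-62 - 92) + j(-78/166, 85)) - 27810 = (1/(175 + (-62 - 92)) - (-312)/166) - 27810 = (1/(175 - 154) - (-312)/166) - 27810 = (1/21 - 4*(-39/83)) - 27810 = (1/21 + 156/83) - 27810 = 3359/1743 - 27810 = -48469471/1743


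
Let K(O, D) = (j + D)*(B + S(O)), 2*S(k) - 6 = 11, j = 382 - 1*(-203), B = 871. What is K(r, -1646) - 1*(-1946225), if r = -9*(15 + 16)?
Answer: 2026151/2 ≈ 1.0131e+6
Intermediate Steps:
j = 585 (j = 382 + 203 = 585)
S(k) = 17/2 (S(k) = 3 + (½)*11 = 3 + 11/2 = 17/2)
r = -279 (r = -9*31 = -279)
K(O, D) = 1029015/2 + 1759*D/2 (K(O, D) = (585 + D)*(871 + 17/2) = (585 + D)*(1759/2) = 1029015/2 + 1759*D/2)
K(r, -1646) - 1*(-1946225) = (1029015/2 + (1759/2)*(-1646)) - 1*(-1946225) = (1029015/2 - 1447657) + 1946225 = -1866299/2 + 1946225 = 2026151/2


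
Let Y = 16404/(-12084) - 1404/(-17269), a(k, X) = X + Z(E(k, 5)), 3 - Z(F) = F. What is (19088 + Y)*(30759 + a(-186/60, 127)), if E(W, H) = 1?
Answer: 10252218127972392/17389883 ≈ 5.8955e+8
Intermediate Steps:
Z(F) = 3 - F
a(k, X) = 2 + X (a(k, X) = X + (3 - 1*1) = X + (3 - 1) = X + 2 = 2 + X)
Y = -22192895/17389883 (Y = 16404*(-1/12084) - 1404*(-1/17269) = -1367/1007 + 1404/17269 = -22192895/17389883 ≈ -1.2762)
(19088 + Y)*(30759 + a(-186/60, 127)) = (19088 - 22192895/17389883)*(30759 + (2 + 127)) = 331915893809*(30759 + 129)/17389883 = (331915893809/17389883)*30888 = 10252218127972392/17389883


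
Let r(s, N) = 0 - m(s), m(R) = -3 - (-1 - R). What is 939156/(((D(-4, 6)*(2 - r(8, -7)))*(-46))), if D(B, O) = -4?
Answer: 234789/368 ≈ 638.01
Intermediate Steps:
m(R) = -2 + R (m(R) = -3 + (1 + R) = -2 + R)
r(s, N) = 2 - s (r(s, N) = 0 - (-2 + s) = 0 + (2 - s) = 2 - s)
939156/(((D(-4, 6)*(2 - r(8, -7)))*(-46))) = 939156/((-4*(2 - (2 - 1*8))*(-46))) = 939156/((-4*(2 - (2 - 8))*(-46))) = 939156/((-4*(2 - 1*(-6))*(-46))) = 939156/((-4*(2 + 6)*(-46))) = 939156/((-4*8*(-46))) = 939156/((-32*(-46))) = 939156/1472 = 939156*(1/1472) = 234789/368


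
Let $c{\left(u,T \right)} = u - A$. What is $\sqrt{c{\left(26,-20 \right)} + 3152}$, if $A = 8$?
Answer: $\sqrt{3170} \approx 56.303$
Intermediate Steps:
$c{\left(u,T \right)} = -8 + u$ ($c{\left(u,T \right)} = u - 8 = -8 + u$)
$\sqrt{c{\left(26,-20 \right)} + 3152} = \sqrt{\left(-8 + 26\right) + 3152} = \sqrt{18 + 3152} = \sqrt{3170}$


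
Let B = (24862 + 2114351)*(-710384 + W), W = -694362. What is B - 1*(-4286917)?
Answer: -3005046617981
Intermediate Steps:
B = -3005050904898 (B = (24862 + 2114351)*(-710384 - 694362) = 2139213*(-1404746) = -3005050904898)
B - 1*(-4286917) = -3005050904898 - 1*(-4286917) = -3005050904898 + 4286917 = -3005046617981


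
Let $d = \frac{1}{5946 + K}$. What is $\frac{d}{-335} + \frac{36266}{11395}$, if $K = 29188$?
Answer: $\frac{85369363869}{26823579310} \approx 3.1826$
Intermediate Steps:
$d = \frac{1}{35134}$ ($d = \frac{1}{5946 + 29188} = \frac{1}{35134} \approx 2.8462 \cdot 10^{-5}$)
$\frac{d}{-335} + \frac{36266}{11395} = \frac{1}{35134 \left(-335\right)} + \frac{36266}{11395} = \frac{1}{35134} \left(- \frac{1}{335}\right) + 36266 \cdot \frac{1}{11395} = - \frac{1}{11769890} + \frac{36266}{11395} = \frac{85369363869}{26823579310}$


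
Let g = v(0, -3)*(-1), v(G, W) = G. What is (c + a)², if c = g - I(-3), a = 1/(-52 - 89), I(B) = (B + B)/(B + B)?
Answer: 20164/19881 ≈ 1.0142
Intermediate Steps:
I(B) = 1 (I(B) = (2*B)/((2*B)) = (2*B)*(1/(2*B)) = 1)
g = 0 (g = 0*(-1) = 0)
a = -1/141 (a = 1/(-141) = -1/141 ≈ -0.0070922)
c = -1 (c = 0 - 1*1 = 0 - 1 = -1)
(c + a)² = (-1 - 1/141)² = (-142/141)² = 20164/19881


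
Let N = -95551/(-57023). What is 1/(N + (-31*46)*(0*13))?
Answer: 57023/95551 ≈ 0.59678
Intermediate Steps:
N = 95551/57023 (N = -95551*(-1/57023) = 95551/57023 ≈ 1.6757)
1/(N + (-31*46)*(0*13)) = 1/(95551/57023 + (-31*46)*(0*13)) = 1/(95551/57023 - 1426*0) = 1/(95551/57023 + 0) = 1/(95551/57023) = 57023/95551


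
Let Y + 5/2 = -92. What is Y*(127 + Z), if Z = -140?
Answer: 2457/2 ≈ 1228.5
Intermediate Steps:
Y = -189/2 (Y = -5/2 - 92 = -189/2 ≈ -94.500)
Y*(127 + Z) = -189*(127 - 140)/2 = -189/2*(-13) = 2457/2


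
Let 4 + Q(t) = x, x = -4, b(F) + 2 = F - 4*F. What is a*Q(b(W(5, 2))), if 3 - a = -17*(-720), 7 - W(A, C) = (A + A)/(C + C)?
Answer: 97896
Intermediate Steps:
W(A, C) = 7 - A/C (W(A, C) = 7 - (A + A)/(C + C) = 7 - 2*A/(2*C) = 7 - 2*A*1/(2*C) = 7 - A/C)
b(F) = -2 - 3*F (b(F) = -2 + (F - 4*F) = -2 - 3*F)
Q(t) = -8 (Q(t) = -4 - 4 = -8)
a = -12237 (a = 3 - (-17)*(-720) = 3 - 1*12240 = 3 - 12240 = -12237)
a*Q(b(W(5, 2))) = -12237*(-8) = 97896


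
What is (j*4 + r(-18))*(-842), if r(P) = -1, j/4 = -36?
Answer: 485834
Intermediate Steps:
j = -144 (j = 4*(-36) = -144)
(j*4 + r(-18))*(-842) = (-144*4 - 1)*(-842) = (-576 - 1)*(-842) = -577*(-842) = 485834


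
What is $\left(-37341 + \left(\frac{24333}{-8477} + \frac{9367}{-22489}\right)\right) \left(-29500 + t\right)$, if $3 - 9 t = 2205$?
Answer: $\frac{635282453942230546}{571917759} \approx 1.1108 \cdot 10^{9}$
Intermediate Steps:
$t = - \frac{734}{3}$ ($t = \frac{1}{3} - 245 = - \frac{734}{3} \approx -244.67$)
$\left(-37341 + \left(\frac{24333}{-8477} + \frac{9367}{-22489}\right)\right) \left(-29500 + t\right) = \left(-37341 + \left(\frac{24333}{-8477} + \frac{9367}{-22489}\right)\right) \left(-29500 - \frac{734}{3}\right) = \left(-37341 + \left(24333 \left(- \frac{1}{8477}\right) + 9367 \left(- \frac{1}{22489}\right)\right)\right) \left(- \frac{89234}{3}\right) = \left(-37341 - \frac{626628896}{190639253}\right) \left(- \frac{89234}{3}\right) = \left(- \frac{7119286975169}{190639253}\right) \left(- \frac{89234}{3}\right) = \frac{635282453942230546}{571917759}$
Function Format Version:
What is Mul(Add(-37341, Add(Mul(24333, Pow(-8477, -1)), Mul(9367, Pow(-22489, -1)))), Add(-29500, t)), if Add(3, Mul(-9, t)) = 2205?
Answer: Rational(635282453942230546, 571917759) ≈ 1.1108e+9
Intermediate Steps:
t = Rational(-734, 3) (t = Add(Rational(1, 3), Mul(Rational(-1, 9), 2205)) = Add(Rational(1, 3), -245) = Rational(-734, 3) ≈ -244.67)
Mul(Add(-37341, Add(Mul(24333, Pow(-8477, -1)), Mul(9367, Pow(-22489, -1)))), Add(-29500, t)) = Mul(Add(-37341, Add(Mul(24333, Pow(-8477, -1)), Mul(9367, Pow(-22489, -1)))), Add(-29500, Rational(-734, 3))) = Mul(Add(-37341, Add(Mul(24333, Rational(-1, 8477)), Mul(9367, Rational(-1, 22489)))), Rational(-89234, 3)) = Mul(Add(-37341, Add(Rational(-24333, 8477), Rational(-9367, 22489))), Rational(-89234, 3)) = Mul(Add(-37341, Rational(-626628896, 190639253)), Rational(-89234, 3)) = Mul(Rational(-7119286975169, 190639253), Rational(-89234, 3)) = Rational(635282453942230546, 571917759)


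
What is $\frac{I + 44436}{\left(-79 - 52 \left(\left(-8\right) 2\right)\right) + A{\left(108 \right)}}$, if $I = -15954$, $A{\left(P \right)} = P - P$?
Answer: $\frac{9494}{251} \approx 37.825$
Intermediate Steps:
$A{\left(P \right)} = 0$
$\frac{I + 44436}{\left(-79 - 52 \left(\left(-8\right) 2\right)\right) + A{\left(108 \right)}} = \frac{-15954 + 44436}{\left(-79 - 52 \left(\left(-8\right) 2\right)\right) + 0} = \frac{28482}{\left(-79 - -832\right) + 0} = \frac{28482}{\left(-79 + 832\right) + 0} = \frac{28482}{753 + 0} = \frac{28482}{753} = 28482 \cdot \frac{1}{753} = \frac{9494}{251}$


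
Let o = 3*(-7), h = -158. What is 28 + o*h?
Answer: 3346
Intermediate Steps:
o = -21
28 + o*h = 28 - 21*(-158) = 28 + 3318 = 3346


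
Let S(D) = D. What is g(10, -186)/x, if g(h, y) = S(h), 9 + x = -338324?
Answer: -10/338333 ≈ -2.9557e-5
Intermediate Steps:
x = -338333 (x = -9 - 338324 = -338333)
g(h, y) = h
g(10, -186)/x = 10/(-338333) = 10*(-1/338333) = -10/338333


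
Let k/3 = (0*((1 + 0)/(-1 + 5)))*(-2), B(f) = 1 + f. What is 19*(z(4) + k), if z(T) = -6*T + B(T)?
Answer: -361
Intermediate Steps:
k = 0 (k = 3*((0*((1 + 0)/(-1 + 5)))*(-2)) = 3*((0*(1/4))*(-2)) = 3*((0*(1*(¼)))*(-2)) = 3*((0*(¼))*(-2)) = 3*(0*(-2)) = 3*0 = 0)
z(T) = 1 - 5*T (z(T) = -6*T + (1 + T) = 1 - 5*T)
19*(z(4) + k) = 19*((1 - 5*4) + 0) = 19*((1 - 20) + 0) = 19*(-19 + 0) = 19*(-19) = -361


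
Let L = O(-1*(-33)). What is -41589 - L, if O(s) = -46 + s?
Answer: -41576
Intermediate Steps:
L = -13 (L = -46 - 1*(-33) = -46 + 33 = -13)
-41589 - L = -41589 - 1*(-13) = -41589 + 13 = -41576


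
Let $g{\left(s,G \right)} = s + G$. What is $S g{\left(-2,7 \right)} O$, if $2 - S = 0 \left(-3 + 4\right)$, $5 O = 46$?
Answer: $92$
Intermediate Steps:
$g{\left(s,G \right)} = G + s$
$O = \frac{46}{5}$ ($O = \frac{1}{5} \cdot 46 = \frac{46}{5} \approx 9.2$)
$S = 2$ ($S = 2 - 0 \left(-3 + 4\right) = 2 - 0 \cdot 1 = 2 - 0 = 2 + 0 = 2$)
$S g{\left(-2,7 \right)} O = 2 \left(7 - 2\right) \frac{46}{5} = 2 \cdot 5 \cdot \frac{46}{5} = 10 \cdot \frac{46}{5} = 92$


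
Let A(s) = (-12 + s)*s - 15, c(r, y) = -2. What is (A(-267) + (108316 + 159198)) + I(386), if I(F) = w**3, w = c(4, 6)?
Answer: 341984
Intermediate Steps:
w = -2
I(F) = -8 (I(F) = (-2)**3 = -8)
A(s) = -15 + s*(-12 + s) (A(s) = s*(-12 + s) - 15 = -15 + s*(-12 + s))
(A(-267) + (108316 + 159198)) + I(386) = ((-15 + (-267)**2 - 12*(-267)) + (108316 + 159198)) - 8 = ((-15 + 71289 + 3204) + 267514) - 8 = (74478 + 267514) - 8 = 341992 - 8 = 341984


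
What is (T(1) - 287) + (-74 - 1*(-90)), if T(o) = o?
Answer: -270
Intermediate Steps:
(T(1) - 287) + (-74 - 1*(-90)) = (1 - 287) + (-74 - 1*(-90)) = -286 + (-74 + 90) = -286 + 16 = -270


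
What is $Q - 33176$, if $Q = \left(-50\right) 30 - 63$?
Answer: $-34739$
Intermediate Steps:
$Q = -1563$ ($Q = -1500 - 63 = -1563$)
$Q - 33176 = -1563 - 33176 = -34739$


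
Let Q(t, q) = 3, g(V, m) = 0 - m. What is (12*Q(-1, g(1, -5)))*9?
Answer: 324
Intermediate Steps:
g(V, m) = -m
(12*Q(-1, g(1, -5)))*9 = (12*3)*9 = 36*9 = 324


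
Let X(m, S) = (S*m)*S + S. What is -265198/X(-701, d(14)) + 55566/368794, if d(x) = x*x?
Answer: 398540895733/2482852129870 ≈ 0.16052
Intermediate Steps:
d(x) = x²
X(m, S) = S + m*S² (X(m, S) = m*S² + S = S + m*S²)
-265198/X(-701, d(14)) + 55566/368794 = -265198*1/(196*(1 + 14²*(-701))) + 55566/368794 = -265198*1/(196*(1 + 196*(-701))) + 55566*(1/368794) = -265198*1/(196*(1 - 137396)) + 27783/184397 = -265198/(196*(-137395)) + 27783/184397 = -265198/(-26929420) + 27783/184397 = -265198*(-1/26929420) + 27783/184397 = 132599/13464710 + 27783/184397 = 398540895733/2482852129870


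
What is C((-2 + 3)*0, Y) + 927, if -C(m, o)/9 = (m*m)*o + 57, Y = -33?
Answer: 414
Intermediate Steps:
C(m, o) = -513 - 9*o*m² (C(m, o) = -9*((m*m)*o + 57) = -9*(m²*o + 57) = -9*(o*m² + 57) = -9*(57 + o*m²) = -513 - 9*o*m²)
C((-2 + 3)*0, Y) + 927 = (-513 - 9*(-33)*((-2 + 3)*0)²) + 927 = (-513 - 9*(-33)*(1*0)²) + 927 = (-513 - 9*(-33)*0²) + 927 = (-513 - 9*(-33)*0) + 927 = (-513 + 0) + 927 = -513 + 927 = 414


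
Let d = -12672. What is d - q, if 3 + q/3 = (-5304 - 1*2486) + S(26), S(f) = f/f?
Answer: 10704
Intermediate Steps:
S(f) = 1
q = -23376 (q = -9 + 3*((-5304 - 1*2486) + 1) = -9 + 3*((-5304 - 2486) + 1) = -9 + 3*(-7790 + 1) = -9 + 3*(-7789) = -9 - 23367 = -23376)
d - q = -12672 - 1*(-23376) = -12672 + 23376 = 10704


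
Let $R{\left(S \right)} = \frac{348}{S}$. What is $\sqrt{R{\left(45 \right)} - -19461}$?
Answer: $\frac{\sqrt{4380465}}{15} \approx 139.53$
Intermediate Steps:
$\sqrt{R{\left(45 \right)} - -19461} = \sqrt{\frac{348}{45} - -19461} = \sqrt{348 \cdot \frac{1}{45} + 19461} = \sqrt{\frac{116}{15} + 19461} = \sqrt{\frac{292031}{15}} = \frac{\sqrt{4380465}}{15}$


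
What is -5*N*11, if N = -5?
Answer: 275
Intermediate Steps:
-5*N*11 = -5*(-5)*11 = 25*11 = 275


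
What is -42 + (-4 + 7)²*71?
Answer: 597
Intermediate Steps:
-42 + (-4 + 7)²*71 = -42 + 3²*71 = -42 + 9*71 = -42 + 639 = 597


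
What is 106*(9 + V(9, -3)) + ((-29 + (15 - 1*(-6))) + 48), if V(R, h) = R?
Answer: 1948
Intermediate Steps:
106*(9 + V(9, -3)) + ((-29 + (15 - 1*(-6))) + 48) = 106*(9 + 9) + ((-29 + (15 - 1*(-6))) + 48) = 106*18 + ((-29 + (15 + 6)) + 48) = 1908 + ((-29 + 21) + 48) = 1908 + (-8 + 48) = 1908 + 40 = 1948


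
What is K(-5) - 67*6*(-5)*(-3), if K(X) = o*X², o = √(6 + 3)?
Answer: -5955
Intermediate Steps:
o = 3 (o = √9 = 3)
K(X) = 3*X²
K(-5) - 67*6*(-5)*(-3) = 3*(-5)² - 67*6*(-5)*(-3) = 3*25 - (-2010)*(-3) = 75 - 67*90 = 75 - 6030 = -5955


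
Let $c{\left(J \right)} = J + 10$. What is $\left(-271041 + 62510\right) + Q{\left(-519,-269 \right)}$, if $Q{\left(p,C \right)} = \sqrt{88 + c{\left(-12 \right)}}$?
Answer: $-208531 + \sqrt{86} \approx -2.0852 \cdot 10^{5}$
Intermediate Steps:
$c{\left(J \right)} = 10 + J$
$Q{\left(p,C \right)} = \sqrt{86}$ ($Q{\left(p,C \right)} = \sqrt{88 + \left(10 - 12\right)} = \sqrt{88 - 2} = \sqrt{86}$)
$\left(-271041 + 62510\right) + Q{\left(-519,-269 \right)} = \left(-271041 + 62510\right) + \sqrt{86} = -208531 + \sqrt{86}$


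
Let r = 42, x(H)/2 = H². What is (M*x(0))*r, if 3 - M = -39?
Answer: 0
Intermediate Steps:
M = 42 (M = 3 - 1*(-39) = 3 + 39 = 42)
x(H) = 2*H²
(M*x(0))*r = (42*(2*0²))*42 = (42*(2*0))*42 = (42*0)*42 = 0*42 = 0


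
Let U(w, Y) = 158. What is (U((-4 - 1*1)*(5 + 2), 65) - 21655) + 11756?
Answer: -9741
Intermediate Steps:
(U((-4 - 1*1)*(5 + 2), 65) - 21655) + 11756 = (158 - 21655) + 11756 = -21497 + 11756 = -9741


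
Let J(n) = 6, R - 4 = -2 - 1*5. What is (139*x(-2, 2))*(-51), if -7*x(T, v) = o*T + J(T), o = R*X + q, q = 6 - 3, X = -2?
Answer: -85068/7 ≈ -12153.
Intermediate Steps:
R = -3 (R = 4 + (-2 - 1*5) = 4 + (-2 - 5) = 4 - 7 = -3)
q = 3
o = 9 (o = -3*(-2) + 3 = 6 + 3 = 9)
x(T, v) = -6/7 - 9*T/7 (x(T, v) = -(9*T + 6)/7 = -(6 + 9*T)/7 = -6/7 - 9*T/7)
(139*x(-2, 2))*(-51) = (139*(-6/7 - 9/7*(-2)))*(-51) = (139*(-6/7 + 18/7))*(-51) = (139*(12/7))*(-51) = (1668/7)*(-51) = -85068/7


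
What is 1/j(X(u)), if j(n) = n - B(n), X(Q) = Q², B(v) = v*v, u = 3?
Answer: -1/72 ≈ -0.013889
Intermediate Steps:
B(v) = v²
j(n) = n - n²
1/j(X(u)) = 1/(3²*(1 - 1*3²)) = 1/(9*(1 - 1*9)) = 1/(9*(1 - 9)) = 1/(9*(-8)) = 1/(-72) = -1/72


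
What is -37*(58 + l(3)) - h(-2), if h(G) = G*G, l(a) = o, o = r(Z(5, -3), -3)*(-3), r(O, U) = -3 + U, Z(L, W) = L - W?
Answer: -2816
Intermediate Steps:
o = 18 (o = (-3 - 3)*(-3) = -6*(-3) = 18)
l(a) = 18
h(G) = G²
-37*(58 + l(3)) - h(-2) = -37*(58 + 18) - 1*(-2)² = -37*76 - 1*4 = -2812 - 4 = -2816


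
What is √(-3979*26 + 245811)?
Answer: √142357 ≈ 377.30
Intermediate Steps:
√(-3979*26 + 245811) = √(-103454 + 245811) = √142357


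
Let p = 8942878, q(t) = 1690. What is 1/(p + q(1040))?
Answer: 1/8944568 ≈ 1.1180e-7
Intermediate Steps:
1/(p + q(1040)) = 1/(8942878 + 1690) = 1/8944568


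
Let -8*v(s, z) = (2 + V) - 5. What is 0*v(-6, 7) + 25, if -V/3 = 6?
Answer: 25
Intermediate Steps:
V = -18 (V = -3*6 = -18)
v(s, z) = 21/8 (v(s, z) = -((2 - 18) - 5)/8 = -(-16 - 5)/8 = -1/8*(-21) = 21/8)
0*v(-6, 7) + 25 = 0*(21/8) + 25 = 0 + 25 = 25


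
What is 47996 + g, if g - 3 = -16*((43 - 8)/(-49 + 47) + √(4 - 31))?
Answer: 48279 - 48*I*√3 ≈ 48279.0 - 83.138*I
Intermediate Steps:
g = 283 - 48*I*√3 (g = 3 - 16*((43 - 8)/(-49 + 47) + √(4 - 31)) = 3 - 16*(35/(-2) + √(-27)) = 3 - 16*(35*(-½) + 3*I*√3) = 3 - 16*(-35/2 + 3*I*√3) = 3 + (280 - 48*I*√3) = 283 - 48*I*√3 ≈ 283.0 - 83.138*I)
47996 + g = 47996 + (283 - 48*I*√3) = 48279 - 48*I*√3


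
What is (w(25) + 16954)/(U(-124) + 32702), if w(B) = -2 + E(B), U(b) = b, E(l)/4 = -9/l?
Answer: 211882/407225 ≈ 0.52031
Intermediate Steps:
E(l) = -36/l (E(l) = 4*(-9/l) = -36/l)
w(B) = -2 - 36/B
(w(25) + 16954)/(U(-124) + 32702) = ((-2 - 36/25) + 16954)/(-124 + 32702) = ((-2 - 36*1/25) + 16954)/32578 = ((-2 - 36/25) + 16954)*(1/32578) = (-86/25 + 16954)*(1/32578) = (423764/25)*(1/32578) = 211882/407225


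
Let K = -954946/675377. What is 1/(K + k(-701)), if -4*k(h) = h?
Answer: 2701508/469619493 ≈ 0.0057525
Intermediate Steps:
k(h) = -h/4
K = -954946/675377 (K = -954946*1/675377 = -954946/675377 ≈ -1.4139)
1/(K + k(-701)) = 1/(-954946/675377 - ¼*(-701)) = 1/(-954946/675377 + 701/4) = 1/(469619493/2701508) = 2701508/469619493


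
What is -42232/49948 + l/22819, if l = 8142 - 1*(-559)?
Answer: -132273615/284940853 ≈ -0.46421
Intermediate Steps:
l = 8701 (l = 8142 + 559 = 8701)
-42232/49948 + l/22819 = -42232/49948 + 8701/22819 = -42232*1/49948 + 8701*(1/22819) = -10558/12487 + 8701/22819 = -132273615/284940853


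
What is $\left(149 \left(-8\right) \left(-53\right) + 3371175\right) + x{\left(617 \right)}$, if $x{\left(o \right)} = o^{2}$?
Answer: $3815040$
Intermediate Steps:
$\left(149 \left(-8\right) \left(-53\right) + 3371175\right) + x{\left(617 \right)} = \left(149 \left(-8\right) \left(-53\right) + 3371175\right) + 617^{2} = \left(\left(-1192\right) \left(-53\right) + 3371175\right) + 380689 = \left(63176 + 3371175\right) + 380689 = 3434351 + 380689 = 3815040$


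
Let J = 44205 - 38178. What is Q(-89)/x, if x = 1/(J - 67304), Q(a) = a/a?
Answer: -61277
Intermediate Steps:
J = 6027
Q(a) = 1
x = -1/61277 (x = 1/(6027 - 67304) = 1/(-61277) = -1/61277 ≈ -1.6319e-5)
Q(-89)/x = 1/(-1/61277) = 1*(-61277) = -61277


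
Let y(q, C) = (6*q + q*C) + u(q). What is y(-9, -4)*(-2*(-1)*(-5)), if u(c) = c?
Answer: 270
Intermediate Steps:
y(q, C) = 7*q + C*q (y(q, C) = (6*q + q*C) + q = (6*q + C*q) + q = 7*q + C*q)
y(-9, -4)*(-2*(-1)*(-5)) = (-9*(7 - 4))*(-2*(-1)*(-5)) = (-9*3)*(2*(-5)) = -27*(-10) = 270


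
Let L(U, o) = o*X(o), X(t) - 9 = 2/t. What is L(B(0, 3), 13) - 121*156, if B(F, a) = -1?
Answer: -18757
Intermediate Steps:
X(t) = 9 + 2/t
L(U, o) = o*(9 + 2/o)
L(B(0, 3), 13) - 121*156 = (2 + 9*13) - 121*156 = (2 + 117) - 18876 = 119 - 18876 = -18757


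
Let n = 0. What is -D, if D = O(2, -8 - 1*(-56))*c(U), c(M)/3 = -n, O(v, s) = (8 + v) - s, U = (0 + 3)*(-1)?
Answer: 0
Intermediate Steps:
U = -3 (U = 3*(-1) = -3)
O(v, s) = 8 + v - s
c(M) = 0 (c(M) = 3*(-1*0) = 3*0 = 0)
D = 0 (D = (8 + 2 - (-8 - 1*(-56)))*0 = (8 + 2 - (-8 + 56))*0 = (8 + 2 - 1*48)*0 = (8 + 2 - 48)*0 = -38*0 = 0)
-D = -1*0 = 0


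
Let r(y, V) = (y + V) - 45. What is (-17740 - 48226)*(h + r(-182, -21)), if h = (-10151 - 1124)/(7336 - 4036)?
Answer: 99509711/6 ≈ 1.6585e+7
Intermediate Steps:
r(y, V) = -45 + V + y (r(y, V) = (V + y) - 45 = -45 + V + y)
h = -41/12 (h = -11275/3300 = -11275*1/3300 = -41/12 ≈ -3.4167)
(-17740 - 48226)*(h + r(-182, -21)) = (-17740 - 48226)*(-41/12 + (-45 - 21 - 182)) = -65966*(-41/12 - 248) = -65966*(-3017/12) = 99509711/6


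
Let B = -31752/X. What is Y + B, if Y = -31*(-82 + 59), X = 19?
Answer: -18205/19 ≈ -958.16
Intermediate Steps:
Y = 713 (Y = -31*(-23) = 713)
B = -31752/19 ≈ -1671.2
Y + B = 713 - 31752/19 = -18205/19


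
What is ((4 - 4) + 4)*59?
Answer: 236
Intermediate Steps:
((4 - 4) + 4)*59 = (0 + 4)*59 = 4*59 = 236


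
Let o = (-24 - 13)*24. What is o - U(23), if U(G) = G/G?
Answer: -889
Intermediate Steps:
U(G) = 1
o = -888 (o = -37*24 = -888)
o - U(23) = -888 - 1*1 = -888 - 1 = -889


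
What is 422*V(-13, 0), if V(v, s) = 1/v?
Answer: -422/13 ≈ -32.462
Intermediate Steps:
422*V(-13, 0) = 422/(-13) = 422*(-1/13) = -422/13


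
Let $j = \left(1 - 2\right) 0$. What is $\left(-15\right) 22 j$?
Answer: $0$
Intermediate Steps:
$j = 0$ ($j = \left(-1\right) 0 = 0$)
$\left(-15\right) 22 j = \left(-15\right) 22 \cdot 0 = \left(-330\right) 0 = 0$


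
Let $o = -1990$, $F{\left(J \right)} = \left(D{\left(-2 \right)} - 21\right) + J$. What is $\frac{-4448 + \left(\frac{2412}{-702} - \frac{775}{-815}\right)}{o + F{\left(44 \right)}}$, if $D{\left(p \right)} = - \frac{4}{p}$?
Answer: $\frac{28291733}{12491505} \approx 2.2649$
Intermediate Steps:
$F{\left(J \right)} = -19 + J$ ($F{\left(J \right)} = \left(- \frac{4}{-2} - 21\right) + J = \left(\left(-4\right) \left(- \frac{1}{2}\right) - 21\right) + J = \left(2 - 21\right) + J = -19 + J$)
$\frac{-4448 + \left(\frac{2412}{-702} - \frac{775}{-815}\right)}{o + F{\left(44 \right)}} = \frac{-4448 + \left(\frac{2412}{-702} - \frac{775}{-815}\right)}{-1990 + \left(-19 + 44\right)} = \frac{-4448 + \left(2412 \left(- \frac{1}{702}\right) - - \frac{155}{163}\right)}{-1990 + 25} = \frac{-4448 + \left(- \frac{134}{39} + \frac{155}{163}\right)}{-1965} = \left(-4448 - \frac{15797}{6357}\right) \left(- \frac{1}{1965}\right) = \left(- \frac{28291733}{6357}\right) \left(- \frac{1}{1965}\right) = \frac{28291733}{12491505}$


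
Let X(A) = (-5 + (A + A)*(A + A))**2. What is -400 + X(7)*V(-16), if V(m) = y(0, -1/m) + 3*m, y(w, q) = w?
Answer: -1751488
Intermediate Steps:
X(A) = (-5 + 4*A**2)**2 (X(A) = (-5 + (2*A)*(2*A))**2 = (-5 + 4*A**2)**2)
V(m) = 3*m (V(m) = 0 + 3*m = 3*m)
-400 + X(7)*V(-16) = -400 + (-5 + 4*7**2)**2*(3*(-16)) = -400 + (-5 + 4*49)**2*(-48) = -400 + (-5 + 196)**2*(-48) = -400 + 191**2*(-48) = -400 + 36481*(-48) = -400 - 1751088 = -1751488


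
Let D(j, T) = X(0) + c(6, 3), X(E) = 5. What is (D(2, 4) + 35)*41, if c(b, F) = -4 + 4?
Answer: 1640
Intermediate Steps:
c(b, F) = 0
D(j, T) = 5 (D(j, T) = 5 + 0 = 5)
(D(2, 4) + 35)*41 = (5 + 35)*41 = 40*41 = 1640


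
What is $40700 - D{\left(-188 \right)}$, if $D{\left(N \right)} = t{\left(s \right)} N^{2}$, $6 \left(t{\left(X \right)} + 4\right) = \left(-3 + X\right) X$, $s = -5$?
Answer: $- \frac{160652}{3} \approx -53551.0$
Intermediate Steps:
$t{\left(X \right)} = -4 + \frac{X \left(-3 + X\right)}{6}$ ($t{\left(X \right)} = -4 + \frac{\left(-3 + X\right) X}{6} = -4 + \frac{X \left(-3 + X\right)}{6}$)
$D{\left(N \right)} = \frac{8 N^{2}}{3}$ ($D{\left(N \right)} = \left(-4 - - \frac{5}{2} + \frac{\left(-5\right)^{2}}{6}\right) N^{2} = \left(-4 + \frac{5}{2} + \frac{1}{6} \cdot 25\right) N^{2} = \left(-4 + \frac{5}{2} + \frac{25}{6}\right) N^{2} = \frac{8 N^{2}}{3}$)
$40700 - D{\left(-188 \right)} = 40700 - \frac{8 \left(-188\right)^{2}}{3} = 40700 - \frac{8}{3} \cdot 35344 = 40700 - \frac{282752}{3} = - \frac{160652}{3}$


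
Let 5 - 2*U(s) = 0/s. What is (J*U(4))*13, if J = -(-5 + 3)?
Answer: 65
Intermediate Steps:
U(s) = 5/2 (U(s) = 5/2 - 0/s = 5/2 - 1/2*0 = 5/2 + 0 = 5/2)
J = 2 (J = -1*(-2) = 2)
(J*U(4))*13 = (2*(5/2))*13 = 5*13 = 65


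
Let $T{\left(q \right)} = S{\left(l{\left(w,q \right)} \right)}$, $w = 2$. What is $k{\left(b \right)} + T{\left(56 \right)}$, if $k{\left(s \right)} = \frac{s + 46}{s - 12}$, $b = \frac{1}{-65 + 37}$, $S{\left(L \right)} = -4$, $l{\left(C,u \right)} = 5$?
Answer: $- \frac{2635}{337} \approx -7.819$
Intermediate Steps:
$T{\left(q \right)} = -4$
$b = - \frac{1}{28}$ ($b = \frac{1}{-28} = - \frac{1}{28} \approx -0.035714$)
$k{\left(s \right)} = \frac{46 + s}{-12 + s}$
$k{\left(b \right)} + T{\left(56 \right)} = \frac{46 - \frac{1}{28}}{-12 - \frac{1}{28}} - 4 = \frac{1}{- \frac{337}{28}} \cdot \frac{1287}{28} - 4 = \left(- \frac{28}{337}\right) \frac{1287}{28} - 4 = - \frac{1287}{337} - 4 = - \frac{2635}{337}$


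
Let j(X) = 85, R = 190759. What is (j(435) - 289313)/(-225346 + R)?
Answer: 289228/34587 ≈ 8.3623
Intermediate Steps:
(j(435) - 289313)/(-225346 + R) = (85 - 289313)/(-225346 + 190759) = -289228/(-34587) = -289228*(-1/34587) = 289228/34587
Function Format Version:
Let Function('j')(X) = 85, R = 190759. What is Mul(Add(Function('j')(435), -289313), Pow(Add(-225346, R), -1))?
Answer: Rational(289228, 34587) ≈ 8.3623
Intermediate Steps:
Mul(Add(Function('j')(435), -289313), Pow(Add(-225346, R), -1)) = Mul(Add(85, -289313), Pow(Add(-225346, 190759), -1)) = Mul(-289228, Pow(-34587, -1)) = Mul(-289228, Rational(-1, 34587)) = Rational(289228, 34587)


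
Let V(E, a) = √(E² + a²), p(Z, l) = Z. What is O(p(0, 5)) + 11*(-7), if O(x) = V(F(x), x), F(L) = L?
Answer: -77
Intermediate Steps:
O(x) = √2*√(x²) (O(x) = √(x² + x²) = √(2*x²) = √2*√(x²))
O(p(0, 5)) + 11*(-7) = √2*√(0²) + 11*(-7) = √2*√0 - 77 = √2*0 - 77 = 0 - 77 = -77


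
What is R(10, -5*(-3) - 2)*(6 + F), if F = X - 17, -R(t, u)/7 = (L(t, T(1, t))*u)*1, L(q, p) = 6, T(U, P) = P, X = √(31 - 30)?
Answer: 5460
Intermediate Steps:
X = 1 (X = √1 = 1)
R(t, u) = -42*u (R(t, u) = -7*6*u = -42*u)
F = -16 (F = 1 - 17 = -16)
R(10, -5*(-3) - 2)*(6 + F) = (-42*(-5*(-3) - 2))*(6 - 16) = -42*(15 - 2)*(-10) = -42*13*(-10) = -546*(-10) = 5460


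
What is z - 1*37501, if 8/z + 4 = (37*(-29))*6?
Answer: -120790725/3221 ≈ -37501.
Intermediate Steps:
z = -4/3221 (z = 8/(-4 + (37*(-29))*6) = 8/(-4 - 1073*6) = 8/(-4 - 6438) = 8/(-6442) = 8*(-1/6442) = -4/3221 ≈ -0.0012418)
z - 1*37501 = -4/3221 - 1*37501 = -4/3221 - 37501 = -120790725/3221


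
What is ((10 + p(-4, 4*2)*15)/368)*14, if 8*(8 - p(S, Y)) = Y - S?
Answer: 1505/368 ≈ 4.0897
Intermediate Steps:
p(S, Y) = 8 - Y/8 + S/8 (p(S, Y) = 8 - (Y - S)/8 = 8 + (-Y/8 + S/8) = 8 - Y/8 + S/8)
((10 + p(-4, 4*2)*15)/368)*14 = ((10 + (8 - 2/2 + (⅛)*(-4))*15)/368)*14 = ((10 + (8 - ⅛*8 - ½)*15)*(1/368))*14 = ((10 + (8 - 1 - ½)*15)*(1/368))*14 = ((10 + (13/2)*15)*(1/368))*14 = ((10 + 195/2)*(1/368))*14 = ((215/2)*(1/368))*14 = (215/736)*14 = 1505/368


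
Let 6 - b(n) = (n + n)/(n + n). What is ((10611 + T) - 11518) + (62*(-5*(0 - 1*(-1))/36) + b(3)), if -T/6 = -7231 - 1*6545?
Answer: 1471417/18 ≈ 81745.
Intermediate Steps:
T = 82656 (T = -6*(-7231 - 1*6545) = -6*(-7231 - 6545) = -6*(-13776) = 82656)
b(n) = 5 (b(n) = 6 - (n + n)/(n + n) = 6 - 2*n/(2*n) = 6 - 2*n*1/(2*n) = 6 - 1*1 = 6 - 1 = 5)
((10611 + T) - 11518) + (62*(-5*(0 - 1*(-1))/36) + b(3)) = ((10611 + 82656) - 11518) + (62*(-5*(0 - 1*(-1))/36) + 5) = (93267 - 11518) + (62*(-5*(0 + 1)*(1/36)) + 5) = 81749 + (62*(-5*1*(1/36)) + 5) = 81749 + (62*(-5*1/36) + 5) = 81749 + (62*(-5/36) + 5) = 81749 + (-155/18 + 5) = 81749 - 65/18 = 1471417/18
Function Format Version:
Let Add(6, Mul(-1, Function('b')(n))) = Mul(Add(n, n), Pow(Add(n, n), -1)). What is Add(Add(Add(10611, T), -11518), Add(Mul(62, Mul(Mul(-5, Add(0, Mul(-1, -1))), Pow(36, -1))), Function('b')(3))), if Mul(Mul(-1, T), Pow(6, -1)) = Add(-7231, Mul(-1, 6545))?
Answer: Rational(1471417, 18) ≈ 81745.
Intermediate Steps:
T = 82656 (T = Mul(-6, Add(-7231, Mul(-1, 6545))) = Mul(-6, Add(-7231, -6545)) = Mul(-6, -13776) = 82656)
Function('b')(n) = 5 (Function('b')(n) = Add(6, Mul(-1, Mul(Add(n, n), Pow(Add(n, n), -1)))) = Add(6, Mul(-1, Mul(Mul(2, n), Pow(Mul(2, n), -1)))) = Add(6, Mul(-1, Mul(Mul(2, n), Mul(Rational(1, 2), Pow(n, -1))))) = Add(6, Mul(-1, 1)) = Add(6, -1) = 5)
Add(Add(Add(10611, T), -11518), Add(Mul(62, Mul(Mul(-5, Add(0, Mul(-1, -1))), Pow(36, -1))), Function('b')(3))) = Add(Add(Add(10611, 82656), -11518), Add(Mul(62, Mul(Mul(-5, Add(0, Mul(-1, -1))), Pow(36, -1))), 5)) = Add(Add(93267, -11518), Add(Mul(62, Mul(Mul(-5, Add(0, 1)), Rational(1, 36))), 5)) = Add(81749, Add(Mul(62, Mul(Mul(-5, 1), Rational(1, 36))), 5)) = Add(81749, Add(Mul(62, Mul(-5, Rational(1, 36))), 5)) = Add(81749, Add(Mul(62, Rational(-5, 36)), 5)) = Add(81749, Add(Rational(-155, 18), 5)) = Add(81749, Rational(-65, 18)) = Rational(1471417, 18)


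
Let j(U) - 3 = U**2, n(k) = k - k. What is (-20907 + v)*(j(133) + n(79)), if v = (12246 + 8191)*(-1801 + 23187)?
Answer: 7732196159300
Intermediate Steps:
n(k) = 0
v = 437065682 (v = 20437*21386 = 437065682)
j(U) = 3 + U**2
(-20907 + v)*(j(133) + n(79)) = (-20907 + 437065682)*((3 + 133**2) + 0) = 437044775*((3 + 17689) + 0) = 437044775*(17692 + 0) = 437044775*17692 = 7732196159300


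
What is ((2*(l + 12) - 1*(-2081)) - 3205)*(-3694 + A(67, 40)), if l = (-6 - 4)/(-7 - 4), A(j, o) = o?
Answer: 44140320/11 ≈ 4.0128e+6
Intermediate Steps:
l = 10/11 (l = -10/(-11) = -10*(-1/11) = 10/11 ≈ 0.90909)
((2*(l + 12) - 1*(-2081)) - 3205)*(-3694 + A(67, 40)) = ((2*(10/11 + 12) - 1*(-2081)) - 3205)*(-3694 + 40) = ((2*(142/11) + 2081) - 3205)*(-3654) = ((284/11 + 2081) - 3205)*(-3654) = (23175/11 - 3205)*(-3654) = -12080/11*(-3654) = 44140320/11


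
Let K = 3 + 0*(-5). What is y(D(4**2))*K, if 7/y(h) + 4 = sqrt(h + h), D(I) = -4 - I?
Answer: -3/2 - 3*I*sqrt(10)/4 ≈ -1.5 - 2.3717*I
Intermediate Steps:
y(h) = 7/(-4 + sqrt(2)*sqrt(h)) (y(h) = 7/(-4 + sqrt(h + h)) = 7/(-4 + sqrt(2*h)) = 7/(-4 + sqrt(2)*sqrt(h)))
K = 3 (K = 3 + 0 = 3)
y(D(4**2))*K = (7/(-4 + sqrt(2)*sqrt(-4 - 1*4**2)))*3 = (7/(-4 + sqrt(2)*sqrt(-4 - 1*16)))*3 = (7/(-4 + sqrt(2)*sqrt(-4 - 16)))*3 = (7/(-4 + sqrt(2)*sqrt(-20)))*3 = (7/(-4 + sqrt(2)*(2*I*sqrt(5))))*3 = (7/(-4 + 2*I*sqrt(10)))*3 = 21/(-4 + 2*I*sqrt(10))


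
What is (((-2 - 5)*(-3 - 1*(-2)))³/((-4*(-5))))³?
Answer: 40353607/8000 ≈ 5044.2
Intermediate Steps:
(((-2 - 5)*(-3 - 1*(-2)))³/((-4*(-5))))³ = ((-7*(-3 + 2))³/20)³ = ((-7*(-1))³*(1/20))³ = (7³*(1/20))³ = (343*(1/20))³ = (343/20)³ = 40353607/8000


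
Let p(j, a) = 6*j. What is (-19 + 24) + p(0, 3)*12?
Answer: 5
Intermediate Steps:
(-19 + 24) + p(0, 3)*12 = (-19 + 24) + (6*0)*12 = 5 + 0*12 = 5 + 0 = 5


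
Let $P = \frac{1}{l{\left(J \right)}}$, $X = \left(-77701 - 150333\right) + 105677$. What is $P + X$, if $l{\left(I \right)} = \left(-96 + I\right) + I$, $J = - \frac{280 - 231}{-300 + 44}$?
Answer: $- \frac{1497527451}{12239} \approx -1.2236 \cdot 10^{5}$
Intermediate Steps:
$X = -122357$ ($X = -228034 + 105677 = -122357$)
$J = \frac{49}{256}$ ($J = - \frac{49}{-256} = - \frac{49 \left(-1\right)}{256} = \left(-1\right) \left(- \frac{49}{256}\right) = \frac{49}{256} \approx 0.19141$)
$l{\left(I \right)} = -96 + 2 I$
$P = - \frac{128}{12239}$ ($P = \frac{1}{-96 + 2 \cdot \frac{49}{256}} = \frac{1}{-96 + \frac{49}{128}} = \frac{1}{- \frac{12239}{128}} = - \frac{128}{12239} \approx -0.010458$)
$P + X = - \frac{128}{12239} - 122357 = - \frac{1497527451}{12239}$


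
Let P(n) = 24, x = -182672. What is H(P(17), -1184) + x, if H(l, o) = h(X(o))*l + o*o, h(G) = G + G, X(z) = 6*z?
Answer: 878192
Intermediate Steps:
h(G) = 2*G
H(l, o) = o² + 12*l*o (H(l, o) = (2*(6*o))*l + o*o = (12*o)*l + o² = 12*l*o + o² = o² + 12*l*o)
H(P(17), -1184) + x = -1184*(-1184 + 12*24) - 182672 = -1184*(-1184 + 288) - 182672 = -1184*(-896) - 182672 = 1060864 - 182672 = 878192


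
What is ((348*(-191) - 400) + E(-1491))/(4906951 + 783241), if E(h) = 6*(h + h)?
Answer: -10595/711274 ≈ -0.014896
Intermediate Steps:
E(h) = 12*h (E(h) = 6*(2*h) = 12*h)
((348*(-191) - 400) + E(-1491))/(4906951 + 783241) = ((348*(-191) - 400) + 12*(-1491))/(4906951 + 783241) = ((-66468 - 400) - 17892)/5690192 = (-66868 - 17892)*(1/5690192) = -84760*1/5690192 = -10595/711274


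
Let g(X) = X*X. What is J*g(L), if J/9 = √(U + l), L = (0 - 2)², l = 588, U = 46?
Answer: 144*√634 ≈ 3625.8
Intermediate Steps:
L = 4 (L = (-2)² = 4)
g(X) = X²
J = 9*√634 (J = 9*√(46 + 588) = 9*√634 ≈ 226.61)
J*g(L) = (9*√634)*4² = (9*√634)*16 = 144*√634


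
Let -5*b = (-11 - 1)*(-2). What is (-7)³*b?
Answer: 8232/5 ≈ 1646.4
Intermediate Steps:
b = -24/5 (b = -(-11 - 1)*(-2)/5 = -(-12)*(-2)/5 = -⅕*24 = -24/5 ≈ -4.8000)
(-7)³*b = (-7)³*(-24/5) = -343*(-24/5) = 8232/5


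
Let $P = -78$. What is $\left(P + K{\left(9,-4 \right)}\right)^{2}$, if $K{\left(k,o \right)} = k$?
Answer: $4761$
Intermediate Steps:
$\left(P + K{\left(9,-4 \right)}\right)^{2} = \left(-78 + 9\right)^{2} = \left(-69\right)^{2} = 4761$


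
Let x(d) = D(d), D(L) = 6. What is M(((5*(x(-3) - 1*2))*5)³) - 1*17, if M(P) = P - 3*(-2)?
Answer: 999989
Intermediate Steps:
x(d) = 6
M(P) = 6 + P (M(P) = P + 6 = 6 + P)
M(((5*(x(-3) - 1*2))*5)³) - 1*17 = (6 + ((5*(6 - 1*2))*5)³) - 1*17 = (6 + ((5*(6 - 2))*5)³) - 17 = (6 + ((5*4)*5)³) - 17 = (6 + (20*5)³) - 17 = (6 + 100³) - 17 = (6 + 1000000) - 17 = 1000006 - 17 = 999989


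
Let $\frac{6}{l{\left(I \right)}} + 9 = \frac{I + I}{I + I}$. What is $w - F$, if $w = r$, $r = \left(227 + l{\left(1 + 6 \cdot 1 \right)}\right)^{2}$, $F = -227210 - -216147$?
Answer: $\frac{996033}{16} \approx 62252.0$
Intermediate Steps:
$F = -11063$ ($F = -227210 + 216147 = -11063$)
$l{\left(I \right)} = - \frac{3}{4}$ ($l{\left(I \right)} = \frac{6}{-9 + \frac{I + I}{I + I}} = \frac{6}{-9 + \frac{2 I}{2 I}} = \frac{6}{-9 + 2 I \frac{1}{2 I}} = \frac{6}{-9 + 1} = \frac{6}{-8} = 6 \left(- \frac{1}{8}\right) = - \frac{3}{4}$)
$r = \frac{819025}{16}$ ($r = \left(227 - \frac{3}{4}\right)^{2} = \left(\frac{905}{4}\right)^{2} = \frac{819025}{16} \approx 51189.0$)
$w = \frac{819025}{16} \approx 51189.0$
$w - F = \frac{819025}{16} - -11063 = \frac{819025}{16} + 11063 = \frac{996033}{16}$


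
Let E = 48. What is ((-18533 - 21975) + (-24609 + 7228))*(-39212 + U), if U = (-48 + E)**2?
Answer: 2269943468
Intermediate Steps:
U = 0 (U = (-48 + 48)**2 = 0**2 = 0)
((-18533 - 21975) + (-24609 + 7228))*(-39212 + U) = ((-18533 - 21975) + (-24609 + 7228))*(-39212 + 0) = (-40508 - 17381)*(-39212) = -57889*(-39212) = 2269943468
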